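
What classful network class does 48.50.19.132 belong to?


First octet: 48
Binary: 00110000
0xxxxxxx -> Class A (1-126)
Class A, default mask 255.0.0.0 (/8)


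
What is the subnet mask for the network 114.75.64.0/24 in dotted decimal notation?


/24 means 24 network bits, 8 host bits
Binary: 11111111111111111111111100000000
Mask: 255.255.255.0


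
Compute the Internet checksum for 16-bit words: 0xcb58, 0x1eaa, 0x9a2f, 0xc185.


Sum all words (with carry folding):
+ 0xcb58 = 0xcb58
+ 0x1eaa = 0xea02
+ 0x9a2f = 0x8432
+ 0xc185 = 0x45b8
One's complement: ~0x45b8
Checksum = 0xba47


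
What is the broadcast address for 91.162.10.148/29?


Network: 91.162.10.144/29
Host bits = 3
Set all host bits to 1:
Broadcast: 91.162.10.151


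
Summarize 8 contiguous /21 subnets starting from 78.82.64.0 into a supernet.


Original prefix: /21
Number of subnets: 8 = 2^3
New prefix = 21 - 3 = 18
Supernet: 78.82.64.0/18


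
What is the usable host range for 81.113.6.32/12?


Network: 81.112.0.0
Broadcast: 81.127.255.255
First usable = network + 1
Last usable = broadcast - 1
Range: 81.112.0.1 to 81.127.255.254


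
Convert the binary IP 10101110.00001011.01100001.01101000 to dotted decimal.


10101110 = 174
00001011 = 11
01100001 = 97
01101000 = 104
IP: 174.11.97.104


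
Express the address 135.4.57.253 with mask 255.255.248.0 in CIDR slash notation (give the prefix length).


Binary: 11111111.11111111.11111000.00000000
Count leading 1s
Prefix: /21


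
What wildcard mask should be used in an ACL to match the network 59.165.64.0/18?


Subnet mask: 255.255.192.0
Wildcard = 255.255.255.255 - subnet mask
255 - 255 = 0
255 - 255 = 0
255 - 192 = 63
255 - 0 = 255
Wildcard: 0.0.63.255


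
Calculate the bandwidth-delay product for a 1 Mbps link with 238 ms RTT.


BDP = bandwidth * RTT
= 1 Mbps * 238 ms
= 1 * 1e6 * 238 / 1000 bits
= 238000 bits
= 29750 bytes
= 29.0527 KB
BDP = 238000 bits (29750 bytes)


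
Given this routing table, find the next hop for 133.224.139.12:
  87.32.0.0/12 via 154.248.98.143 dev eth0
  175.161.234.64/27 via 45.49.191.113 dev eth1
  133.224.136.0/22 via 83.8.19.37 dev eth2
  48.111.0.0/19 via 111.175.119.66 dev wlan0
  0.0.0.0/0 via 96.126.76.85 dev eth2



Longest prefix match for 133.224.139.12:
  /12 87.32.0.0: no
  /27 175.161.234.64: no
  /22 133.224.136.0: MATCH
  /19 48.111.0.0: no
  /0 0.0.0.0: MATCH
Selected: next-hop 83.8.19.37 via eth2 (matched /22)


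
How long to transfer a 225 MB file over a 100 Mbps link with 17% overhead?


Effective throughput = 100 * (1 - 17/100) = 83 Mbps
File size in Mb = 225 * 8 = 1800 Mb
Time = 1800 / 83
Time = 21.6867 seconds


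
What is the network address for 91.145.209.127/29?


IP:   01011011.10010001.11010001.01111111
Mask: 11111111.11111111.11111111.11111000
AND operation:
Net:  01011011.10010001.11010001.01111000
Network: 91.145.209.120/29


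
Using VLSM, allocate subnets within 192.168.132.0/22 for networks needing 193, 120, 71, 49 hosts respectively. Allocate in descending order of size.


193 hosts -> /24 (254 usable): 192.168.132.0/24
120 hosts -> /25 (126 usable): 192.168.133.0/25
71 hosts -> /25 (126 usable): 192.168.133.128/25
49 hosts -> /26 (62 usable): 192.168.134.0/26
Allocation: 192.168.132.0/24 (193 hosts, 254 usable); 192.168.133.0/25 (120 hosts, 126 usable); 192.168.133.128/25 (71 hosts, 126 usable); 192.168.134.0/26 (49 hosts, 62 usable)


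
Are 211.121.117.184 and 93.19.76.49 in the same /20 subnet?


Mask: 255.255.240.0
211.121.117.184 AND mask = 211.121.112.0
93.19.76.49 AND mask = 93.19.64.0
No, different subnets (211.121.112.0 vs 93.19.64.0)


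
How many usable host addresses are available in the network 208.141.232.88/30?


Host bits = 32 - 30 = 2
Total addresses = 2^2 = 4
Usable = total - 2 (network and broadcast)
Usable hosts: 2


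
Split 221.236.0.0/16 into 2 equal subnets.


New prefix = 16 + 1 = 17
Each subnet has 32768 addresses
  221.236.0.0/17
  221.236.128.0/17
Subnets: 221.236.0.0/17, 221.236.128.0/17


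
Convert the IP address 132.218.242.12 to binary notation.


132 = 10000100
218 = 11011010
242 = 11110010
12 = 00001100
Binary: 10000100.11011010.11110010.00001100


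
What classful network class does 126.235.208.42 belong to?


First octet: 126
Binary: 01111110
0xxxxxxx -> Class A (1-126)
Class A, default mask 255.0.0.0 (/8)


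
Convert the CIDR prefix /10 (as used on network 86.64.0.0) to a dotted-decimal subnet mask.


/10 means 10 network bits, 22 host bits
Binary: 11111111110000000000000000000000
Mask: 255.192.0.0


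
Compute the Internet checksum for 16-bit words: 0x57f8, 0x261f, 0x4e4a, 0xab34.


Sum all words (with carry folding):
+ 0x57f8 = 0x57f8
+ 0x261f = 0x7e17
+ 0x4e4a = 0xcc61
+ 0xab34 = 0x7796
One's complement: ~0x7796
Checksum = 0x8869


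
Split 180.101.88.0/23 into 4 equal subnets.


New prefix = 23 + 2 = 25
Each subnet has 128 addresses
  180.101.88.0/25
  180.101.88.128/25
  180.101.89.0/25
  180.101.89.128/25
Subnets: 180.101.88.0/25, 180.101.88.128/25, 180.101.89.0/25, 180.101.89.128/25


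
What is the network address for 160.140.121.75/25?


IP:   10100000.10001100.01111001.01001011
Mask: 11111111.11111111.11111111.10000000
AND operation:
Net:  10100000.10001100.01111001.00000000
Network: 160.140.121.0/25


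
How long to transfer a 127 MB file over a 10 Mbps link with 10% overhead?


Effective throughput = 10 * (1 - 10/100) = 9 Mbps
File size in Mb = 127 * 8 = 1016 Mb
Time = 1016 / 9
Time = 112.8889 seconds


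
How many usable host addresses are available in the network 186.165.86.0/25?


Host bits = 32 - 25 = 7
Total addresses = 2^7 = 128
Usable = total - 2 (network and broadcast)
Usable hosts: 126


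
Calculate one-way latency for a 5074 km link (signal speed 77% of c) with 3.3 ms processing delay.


Speed = 0.77 * 3e5 km/s = 231000 km/s
Propagation delay = 5074 / 231000 = 0.022 s = 21.9654 ms
Processing delay = 3.3 ms
Total one-way latency = 25.2654 ms


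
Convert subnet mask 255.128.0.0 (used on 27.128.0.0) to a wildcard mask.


Subnet mask: 255.128.0.0
Wildcard = 255.255.255.255 - subnet mask
255 - 255 = 0
255 - 128 = 127
255 - 0 = 255
255 - 0 = 255
Wildcard: 0.127.255.255


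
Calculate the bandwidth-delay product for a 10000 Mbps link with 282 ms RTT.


BDP = bandwidth * RTT
= 10000 Mbps * 282 ms
= 10000 * 1e6 * 282 / 1000 bits
= 2820000000 bits
= 352500000 bytes
= 344238.2812 KB
BDP = 2820000000 bits (352500000 bytes)


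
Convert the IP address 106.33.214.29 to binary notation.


106 = 01101010
33 = 00100001
214 = 11010110
29 = 00011101
Binary: 01101010.00100001.11010110.00011101


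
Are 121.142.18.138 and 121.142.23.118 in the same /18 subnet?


Mask: 255.255.192.0
121.142.18.138 AND mask = 121.142.0.0
121.142.23.118 AND mask = 121.142.0.0
Yes, same subnet (121.142.0.0)


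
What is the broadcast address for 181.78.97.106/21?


Network: 181.78.96.0/21
Host bits = 11
Set all host bits to 1:
Broadcast: 181.78.103.255


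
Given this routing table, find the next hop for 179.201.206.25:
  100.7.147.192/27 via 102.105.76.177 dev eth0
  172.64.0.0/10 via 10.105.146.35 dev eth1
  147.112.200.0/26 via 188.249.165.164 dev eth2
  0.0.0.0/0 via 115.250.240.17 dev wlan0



Longest prefix match for 179.201.206.25:
  /27 100.7.147.192: no
  /10 172.64.0.0: no
  /26 147.112.200.0: no
  /0 0.0.0.0: MATCH
Selected: next-hop 115.250.240.17 via wlan0 (matched /0)


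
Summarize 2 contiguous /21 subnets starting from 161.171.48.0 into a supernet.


Original prefix: /21
Number of subnets: 2 = 2^1
New prefix = 21 - 1 = 20
Supernet: 161.171.48.0/20


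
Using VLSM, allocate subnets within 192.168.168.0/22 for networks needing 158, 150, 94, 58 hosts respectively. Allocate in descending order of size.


158 hosts -> /24 (254 usable): 192.168.168.0/24
150 hosts -> /24 (254 usable): 192.168.169.0/24
94 hosts -> /25 (126 usable): 192.168.170.0/25
58 hosts -> /26 (62 usable): 192.168.170.128/26
Allocation: 192.168.168.0/24 (158 hosts, 254 usable); 192.168.169.0/24 (150 hosts, 254 usable); 192.168.170.0/25 (94 hosts, 126 usable); 192.168.170.128/26 (58 hosts, 62 usable)


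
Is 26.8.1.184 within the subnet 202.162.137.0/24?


Subnet network: 202.162.137.0
Test IP AND mask: 26.8.1.0
No, 26.8.1.184 is not in 202.162.137.0/24


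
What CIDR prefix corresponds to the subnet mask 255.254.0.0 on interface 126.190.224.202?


Binary: 11111111.11111110.00000000.00000000
Count leading 1s
Prefix: /15


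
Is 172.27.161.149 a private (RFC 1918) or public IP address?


RFC 1918 private ranges:
  10.0.0.0/8 (10.0.0.0 - 10.255.255.255)
  172.16.0.0/12 (172.16.0.0 - 172.31.255.255)
  192.168.0.0/16 (192.168.0.0 - 192.168.255.255)
Private (in 172.16.0.0/12)


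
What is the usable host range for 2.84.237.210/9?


Network: 2.0.0.0
Broadcast: 2.127.255.255
First usable = network + 1
Last usable = broadcast - 1
Range: 2.0.0.1 to 2.127.255.254


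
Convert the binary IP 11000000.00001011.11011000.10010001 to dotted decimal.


11000000 = 192
00001011 = 11
11011000 = 216
10010001 = 145
IP: 192.11.216.145


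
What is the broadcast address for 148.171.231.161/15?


Network: 148.170.0.0/15
Host bits = 17
Set all host bits to 1:
Broadcast: 148.171.255.255


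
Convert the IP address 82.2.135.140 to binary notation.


82 = 01010010
2 = 00000010
135 = 10000111
140 = 10001100
Binary: 01010010.00000010.10000111.10001100


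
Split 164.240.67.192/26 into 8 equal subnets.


New prefix = 26 + 3 = 29
Each subnet has 8 addresses
  164.240.67.192/29
  164.240.67.200/29
  164.240.67.208/29
  164.240.67.216/29
  164.240.67.224/29
  164.240.67.232/29
  164.240.67.240/29
  164.240.67.248/29
Subnets: 164.240.67.192/29, 164.240.67.200/29, 164.240.67.208/29, 164.240.67.216/29, 164.240.67.224/29, 164.240.67.232/29, 164.240.67.240/29, 164.240.67.248/29


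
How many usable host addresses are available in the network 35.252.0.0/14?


Host bits = 32 - 14 = 18
Total addresses = 2^18 = 262144
Usable = total - 2 (network and broadcast)
Usable hosts: 262142


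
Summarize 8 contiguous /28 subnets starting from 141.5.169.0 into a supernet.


Original prefix: /28
Number of subnets: 8 = 2^3
New prefix = 28 - 3 = 25
Supernet: 141.5.169.0/25


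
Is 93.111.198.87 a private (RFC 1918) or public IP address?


RFC 1918 private ranges:
  10.0.0.0/8 (10.0.0.0 - 10.255.255.255)
  172.16.0.0/12 (172.16.0.0 - 172.31.255.255)
  192.168.0.0/16 (192.168.0.0 - 192.168.255.255)
Public (not in any RFC 1918 range)


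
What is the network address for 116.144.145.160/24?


IP:   01110100.10010000.10010001.10100000
Mask: 11111111.11111111.11111111.00000000
AND operation:
Net:  01110100.10010000.10010001.00000000
Network: 116.144.145.0/24


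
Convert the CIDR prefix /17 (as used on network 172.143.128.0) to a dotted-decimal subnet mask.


/17 means 17 network bits, 15 host bits
Binary: 11111111111111111000000000000000
Mask: 255.255.128.0


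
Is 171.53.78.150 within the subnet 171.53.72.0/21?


Subnet network: 171.53.72.0
Test IP AND mask: 171.53.72.0
Yes, 171.53.78.150 is in 171.53.72.0/21


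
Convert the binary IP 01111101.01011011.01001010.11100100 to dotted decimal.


01111101 = 125
01011011 = 91
01001010 = 74
11100100 = 228
IP: 125.91.74.228


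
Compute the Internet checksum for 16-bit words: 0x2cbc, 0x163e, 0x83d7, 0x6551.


Sum all words (with carry folding):
+ 0x2cbc = 0x2cbc
+ 0x163e = 0x42fa
+ 0x83d7 = 0xc6d1
+ 0x6551 = 0x2c23
One's complement: ~0x2c23
Checksum = 0xd3dc


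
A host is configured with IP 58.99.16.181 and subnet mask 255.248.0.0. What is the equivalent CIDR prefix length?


Binary: 11111111.11111000.00000000.00000000
Count leading 1s
Prefix: /13


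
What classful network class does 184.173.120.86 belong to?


First octet: 184
Binary: 10111000
10xxxxxx -> Class B (128-191)
Class B, default mask 255.255.0.0 (/16)


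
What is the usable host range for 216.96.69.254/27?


Network: 216.96.69.224
Broadcast: 216.96.69.255
First usable = network + 1
Last usable = broadcast - 1
Range: 216.96.69.225 to 216.96.69.254


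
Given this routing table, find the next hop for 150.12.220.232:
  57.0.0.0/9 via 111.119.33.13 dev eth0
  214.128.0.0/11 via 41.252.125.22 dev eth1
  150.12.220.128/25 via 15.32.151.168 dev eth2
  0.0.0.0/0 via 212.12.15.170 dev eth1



Longest prefix match for 150.12.220.232:
  /9 57.0.0.0: no
  /11 214.128.0.0: no
  /25 150.12.220.128: MATCH
  /0 0.0.0.0: MATCH
Selected: next-hop 15.32.151.168 via eth2 (matched /25)


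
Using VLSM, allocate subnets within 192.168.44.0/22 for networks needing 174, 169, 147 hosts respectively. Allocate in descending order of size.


174 hosts -> /24 (254 usable): 192.168.44.0/24
169 hosts -> /24 (254 usable): 192.168.45.0/24
147 hosts -> /24 (254 usable): 192.168.46.0/24
Allocation: 192.168.44.0/24 (174 hosts, 254 usable); 192.168.45.0/24 (169 hosts, 254 usable); 192.168.46.0/24 (147 hosts, 254 usable)


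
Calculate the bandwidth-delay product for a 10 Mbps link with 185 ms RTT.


BDP = bandwidth * RTT
= 10 Mbps * 185 ms
= 10 * 1e6 * 185 / 1000 bits
= 1850000 bits
= 231250 bytes
= 225.8301 KB
BDP = 1850000 bits (231250 bytes)


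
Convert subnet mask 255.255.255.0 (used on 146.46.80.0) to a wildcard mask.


Subnet mask: 255.255.255.0
Wildcard = 255.255.255.255 - subnet mask
255 - 255 = 0
255 - 255 = 0
255 - 255 = 0
255 - 0 = 255
Wildcard: 0.0.0.255


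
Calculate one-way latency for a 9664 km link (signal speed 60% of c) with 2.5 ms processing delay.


Speed = 0.6 * 3e5 km/s = 180000 km/s
Propagation delay = 9664 / 180000 = 0.0537 s = 53.6889 ms
Processing delay = 2.5 ms
Total one-way latency = 56.1889 ms


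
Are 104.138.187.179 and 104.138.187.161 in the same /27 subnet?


Mask: 255.255.255.224
104.138.187.179 AND mask = 104.138.187.160
104.138.187.161 AND mask = 104.138.187.160
Yes, same subnet (104.138.187.160)


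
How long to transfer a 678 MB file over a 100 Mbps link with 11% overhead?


Effective throughput = 100 * (1 - 11/100) = 89 Mbps
File size in Mb = 678 * 8 = 5424 Mb
Time = 5424 / 89
Time = 60.9438 seconds


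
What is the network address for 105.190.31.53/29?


IP:   01101001.10111110.00011111.00110101
Mask: 11111111.11111111.11111111.11111000
AND operation:
Net:  01101001.10111110.00011111.00110000
Network: 105.190.31.48/29


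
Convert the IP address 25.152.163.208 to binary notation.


25 = 00011001
152 = 10011000
163 = 10100011
208 = 11010000
Binary: 00011001.10011000.10100011.11010000


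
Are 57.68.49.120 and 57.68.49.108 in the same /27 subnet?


Mask: 255.255.255.224
57.68.49.120 AND mask = 57.68.49.96
57.68.49.108 AND mask = 57.68.49.96
Yes, same subnet (57.68.49.96)


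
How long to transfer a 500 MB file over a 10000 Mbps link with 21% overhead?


Effective throughput = 10000 * (1 - 21/100) = 7900 Mbps
File size in Mb = 500 * 8 = 4000 Mb
Time = 4000 / 7900
Time = 0.5063 seconds


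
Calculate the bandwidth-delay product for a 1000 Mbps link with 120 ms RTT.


BDP = bandwidth * RTT
= 1000 Mbps * 120 ms
= 1000 * 1e6 * 120 / 1000 bits
= 120000000 bits
= 15000000 bytes
= 14648.4375 KB
BDP = 120000000 bits (15000000 bytes)


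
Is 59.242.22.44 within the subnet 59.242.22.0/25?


Subnet network: 59.242.22.0
Test IP AND mask: 59.242.22.0
Yes, 59.242.22.44 is in 59.242.22.0/25


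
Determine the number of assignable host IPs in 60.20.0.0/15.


Host bits = 32 - 15 = 17
Total addresses = 2^17 = 131072
Usable = total - 2 (network and broadcast)
Usable hosts: 131070


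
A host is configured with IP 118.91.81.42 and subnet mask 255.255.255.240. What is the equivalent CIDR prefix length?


Binary: 11111111.11111111.11111111.11110000
Count leading 1s
Prefix: /28


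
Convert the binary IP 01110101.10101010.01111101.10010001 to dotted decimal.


01110101 = 117
10101010 = 170
01111101 = 125
10010001 = 145
IP: 117.170.125.145


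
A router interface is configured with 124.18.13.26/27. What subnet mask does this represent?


/27 means 27 network bits, 5 host bits
Binary: 11111111111111111111111111100000
Mask: 255.255.255.224


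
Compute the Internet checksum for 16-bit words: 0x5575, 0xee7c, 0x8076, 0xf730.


Sum all words (with carry folding):
+ 0x5575 = 0x5575
+ 0xee7c = 0x43f2
+ 0x8076 = 0xc468
+ 0xf730 = 0xbb99
One's complement: ~0xbb99
Checksum = 0x4466


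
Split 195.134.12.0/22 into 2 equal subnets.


New prefix = 22 + 1 = 23
Each subnet has 512 addresses
  195.134.12.0/23
  195.134.14.0/23
Subnets: 195.134.12.0/23, 195.134.14.0/23


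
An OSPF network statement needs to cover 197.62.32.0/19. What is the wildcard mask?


Subnet mask: 255.255.224.0
Wildcard = 255.255.255.255 - subnet mask
255 - 255 = 0
255 - 255 = 0
255 - 224 = 31
255 - 0 = 255
Wildcard: 0.0.31.255


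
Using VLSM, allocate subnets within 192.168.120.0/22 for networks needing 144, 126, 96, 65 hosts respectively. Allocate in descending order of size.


144 hosts -> /24 (254 usable): 192.168.120.0/24
126 hosts -> /25 (126 usable): 192.168.121.0/25
96 hosts -> /25 (126 usable): 192.168.121.128/25
65 hosts -> /25 (126 usable): 192.168.122.0/25
Allocation: 192.168.120.0/24 (144 hosts, 254 usable); 192.168.121.0/25 (126 hosts, 126 usable); 192.168.121.128/25 (96 hosts, 126 usable); 192.168.122.0/25 (65 hosts, 126 usable)


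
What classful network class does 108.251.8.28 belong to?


First octet: 108
Binary: 01101100
0xxxxxxx -> Class A (1-126)
Class A, default mask 255.0.0.0 (/8)


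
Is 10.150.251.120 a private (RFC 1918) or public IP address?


RFC 1918 private ranges:
  10.0.0.0/8 (10.0.0.0 - 10.255.255.255)
  172.16.0.0/12 (172.16.0.0 - 172.31.255.255)
  192.168.0.0/16 (192.168.0.0 - 192.168.255.255)
Private (in 10.0.0.0/8)


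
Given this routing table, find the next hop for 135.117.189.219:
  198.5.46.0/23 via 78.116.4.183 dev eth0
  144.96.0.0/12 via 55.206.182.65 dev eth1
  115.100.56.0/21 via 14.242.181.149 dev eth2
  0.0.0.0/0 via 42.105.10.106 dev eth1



Longest prefix match for 135.117.189.219:
  /23 198.5.46.0: no
  /12 144.96.0.0: no
  /21 115.100.56.0: no
  /0 0.0.0.0: MATCH
Selected: next-hop 42.105.10.106 via eth1 (matched /0)


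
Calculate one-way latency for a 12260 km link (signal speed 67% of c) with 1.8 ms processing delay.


Speed = 0.67 * 3e5 km/s = 201000 km/s
Propagation delay = 12260 / 201000 = 0.061 s = 60.995 ms
Processing delay = 1.8 ms
Total one-way latency = 62.795 ms


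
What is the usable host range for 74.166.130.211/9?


Network: 74.128.0.0
Broadcast: 74.255.255.255
First usable = network + 1
Last usable = broadcast - 1
Range: 74.128.0.1 to 74.255.255.254


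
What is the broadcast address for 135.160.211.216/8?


Network: 135.0.0.0/8
Host bits = 24
Set all host bits to 1:
Broadcast: 135.255.255.255


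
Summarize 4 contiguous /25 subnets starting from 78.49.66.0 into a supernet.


Original prefix: /25
Number of subnets: 4 = 2^2
New prefix = 25 - 2 = 23
Supernet: 78.49.66.0/23


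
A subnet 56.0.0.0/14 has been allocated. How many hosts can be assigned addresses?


Host bits = 32 - 14 = 18
Total addresses = 2^18 = 262144
Usable = total - 2 (network and broadcast)
Usable hosts: 262142


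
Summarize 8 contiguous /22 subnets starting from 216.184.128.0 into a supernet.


Original prefix: /22
Number of subnets: 8 = 2^3
New prefix = 22 - 3 = 19
Supernet: 216.184.128.0/19


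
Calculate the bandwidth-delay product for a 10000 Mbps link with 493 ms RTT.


BDP = bandwidth * RTT
= 10000 Mbps * 493 ms
= 10000 * 1e6 * 493 / 1000 bits
= 4930000000 bits
= 616250000 bytes
= 601806.6406 KB
BDP = 4930000000 bits (616250000 bytes)


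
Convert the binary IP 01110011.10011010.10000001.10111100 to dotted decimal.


01110011 = 115
10011010 = 154
10000001 = 129
10111100 = 188
IP: 115.154.129.188


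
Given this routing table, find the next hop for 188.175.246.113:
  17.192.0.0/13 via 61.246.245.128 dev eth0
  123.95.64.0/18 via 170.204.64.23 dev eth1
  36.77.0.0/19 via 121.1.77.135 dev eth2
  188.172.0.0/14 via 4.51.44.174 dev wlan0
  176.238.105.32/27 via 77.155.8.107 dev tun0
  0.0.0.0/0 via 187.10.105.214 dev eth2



Longest prefix match for 188.175.246.113:
  /13 17.192.0.0: no
  /18 123.95.64.0: no
  /19 36.77.0.0: no
  /14 188.172.0.0: MATCH
  /27 176.238.105.32: no
  /0 0.0.0.0: MATCH
Selected: next-hop 4.51.44.174 via wlan0 (matched /14)


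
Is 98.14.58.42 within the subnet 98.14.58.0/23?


Subnet network: 98.14.58.0
Test IP AND mask: 98.14.58.0
Yes, 98.14.58.42 is in 98.14.58.0/23


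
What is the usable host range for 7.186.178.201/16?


Network: 7.186.0.0
Broadcast: 7.186.255.255
First usable = network + 1
Last usable = broadcast - 1
Range: 7.186.0.1 to 7.186.255.254


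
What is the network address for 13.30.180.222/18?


IP:   00001101.00011110.10110100.11011110
Mask: 11111111.11111111.11000000.00000000
AND operation:
Net:  00001101.00011110.10000000.00000000
Network: 13.30.128.0/18


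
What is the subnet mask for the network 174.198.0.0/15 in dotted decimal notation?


/15 means 15 network bits, 17 host bits
Binary: 11111111111111100000000000000000
Mask: 255.254.0.0


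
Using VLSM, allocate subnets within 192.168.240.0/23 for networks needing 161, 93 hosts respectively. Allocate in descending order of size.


161 hosts -> /24 (254 usable): 192.168.240.0/24
93 hosts -> /25 (126 usable): 192.168.241.0/25
Allocation: 192.168.240.0/24 (161 hosts, 254 usable); 192.168.241.0/25 (93 hosts, 126 usable)


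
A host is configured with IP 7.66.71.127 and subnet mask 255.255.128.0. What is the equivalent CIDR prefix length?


Binary: 11111111.11111111.10000000.00000000
Count leading 1s
Prefix: /17


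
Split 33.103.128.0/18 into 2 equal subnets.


New prefix = 18 + 1 = 19
Each subnet has 8192 addresses
  33.103.128.0/19
  33.103.160.0/19
Subnets: 33.103.128.0/19, 33.103.160.0/19


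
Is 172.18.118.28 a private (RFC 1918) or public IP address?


RFC 1918 private ranges:
  10.0.0.0/8 (10.0.0.0 - 10.255.255.255)
  172.16.0.0/12 (172.16.0.0 - 172.31.255.255)
  192.168.0.0/16 (192.168.0.0 - 192.168.255.255)
Private (in 172.16.0.0/12)


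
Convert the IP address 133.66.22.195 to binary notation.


133 = 10000101
66 = 01000010
22 = 00010110
195 = 11000011
Binary: 10000101.01000010.00010110.11000011


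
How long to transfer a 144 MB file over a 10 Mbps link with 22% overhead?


Effective throughput = 10 * (1 - 22/100) = 7.8 Mbps
File size in Mb = 144 * 8 = 1152 Mb
Time = 1152 / 7.8
Time = 147.6923 seconds


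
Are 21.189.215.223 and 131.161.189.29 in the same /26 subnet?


Mask: 255.255.255.192
21.189.215.223 AND mask = 21.189.215.192
131.161.189.29 AND mask = 131.161.189.0
No, different subnets (21.189.215.192 vs 131.161.189.0)


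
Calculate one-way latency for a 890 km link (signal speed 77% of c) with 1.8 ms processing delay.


Speed = 0.77 * 3e5 km/s = 231000 km/s
Propagation delay = 890 / 231000 = 0.0039 s = 3.8528 ms
Processing delay = 1.8 ms
Total one-way latency = 5.6528 ms


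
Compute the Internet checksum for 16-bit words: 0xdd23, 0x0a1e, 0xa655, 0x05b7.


Sum all words (with carry folding):
+ 0xdd23 = 0xdd23
+ 0x0a1e = 0xe741
+ 0xa655 = 0x8d97
+ 0x05b7 = 0x934e
One's complement: ~0x934e
Checksum = 0x6cb1


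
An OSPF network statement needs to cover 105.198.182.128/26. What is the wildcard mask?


Subnet mask: 255.255.255.192
Wildcard = 255.255.255.255 - subnet mask
255 - 255 = 0
255 - 255 = 0
255 - 255 = 0
255 - 192 = 63
Wildcard: 0.0.0.63


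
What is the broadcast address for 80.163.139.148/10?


Network: 80.128.0.0/10
Host bits = 22
Set all host bits to 1:
Broadcast: 80.191.255.255


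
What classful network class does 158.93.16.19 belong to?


First octet: 158
Binary: 10011110
10xxxxxx -> Class B (128-191)
Class B, default mask 255.255.0.0 (/16)


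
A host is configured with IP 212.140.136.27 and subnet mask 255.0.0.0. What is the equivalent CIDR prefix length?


Binary: 11111111.00000000.00000000.00000000
Count leading 1s
Prefix: /8


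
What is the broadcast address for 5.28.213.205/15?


Network: 5.28.0.0/15
Host bits = 17
Set all host bits to 1:
Broadcast: 5.29.255.255


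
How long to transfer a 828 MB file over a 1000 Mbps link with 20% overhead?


Effective throughput = 1000 * (1 - 20/100) = 800 Mbps
File size in Mb = 828 * 8 = 6624 Mb
Time = 6624 / 800
Time = 8.28 seconds


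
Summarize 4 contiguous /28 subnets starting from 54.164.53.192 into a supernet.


Original prefix: /28
Number of subnets: 4 = 2^2
New prefix = 28 - 2 = 26
Supernet: 54.164.53.192/26


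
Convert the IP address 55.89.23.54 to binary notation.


55 = 00110111
89 = 01011001
23 = 00010111
54 = 00110110
Binary: 00110111.01011001.00010111.00110110


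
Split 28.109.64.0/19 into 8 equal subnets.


New prefix = 19 + 3 = 22
Each subnet has 1024 addresses
  28.109.64.0/22
  28.109.68.0/22
  28.109.72.0/22
  28.109.76.0/22
  28.109.80.0/22
  28.109.84.0/22
  28.109.88.0/22
  28.109.92.0/22
Subnets: 28.109.64.0/22, 28.109.68.0/22, 28.109.72.0/22, 28.109.76.0/22, 28.109.80.0/22, 28.109.84.0/22, 28.109.88.0/22, 28.109.92.0/22


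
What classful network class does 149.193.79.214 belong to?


First octet: 149
Binary: 10010101
10xxxxxx -> Class B (128-191)
Class B, default mask 255.255.0.0 (/16)


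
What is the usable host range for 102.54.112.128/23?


Network: 102.54.112.0
Broadcast: 102.54.113.255
First usable = network + 1
Last usable = broadcast - 1
Range: 102.54.112.1 to 102.54.113.254


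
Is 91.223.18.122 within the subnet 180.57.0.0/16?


Subnet network: 180.57.0.0
Test IP AND mask: 91.223.0.0
No, 91.223.18.122 is not in 180.57.0.0/16


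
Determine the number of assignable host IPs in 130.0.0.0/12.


Host bits = 32 - 12 = 20
Total addresses = 2^20 = 1048576
Usable = total - 2 (network and broadcast)
Usable hosts: 1048574


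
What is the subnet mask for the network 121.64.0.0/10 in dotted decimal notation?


/10 means 10 network bits, 22 host bits
Binary: 11111111110000000000000000000000
Mask: 255.192.0.0


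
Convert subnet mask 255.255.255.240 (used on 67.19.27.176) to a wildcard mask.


Subnet mask: 255.255.255.240
Wildcard = 255.255.255.255 - subnet mask
255 - 255 = 0
255 - 255 = 0
255 - 255 = 0
255 - 240 = 15
Wildcard: 0.0.0.15


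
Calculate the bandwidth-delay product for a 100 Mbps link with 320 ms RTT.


BDP = bandwidth * RTT
= 100 Mbps * 320 ms
= 100 * 1e6 * 320 / 1000 bits
= 32000000 bits
= 4000000 bytes
= 3906.25 KB
BDP = 32000000 bits (4000000 bytes)


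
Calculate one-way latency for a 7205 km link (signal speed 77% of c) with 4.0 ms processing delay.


Speed = 0.77 * 3e5 km/s = 231000 km/s
Propagation delay = 7205 / 231000 = 0.0312 s = 31.1905 ms
Processing delay = 4.0 ms
Total one-way latency = 35.1905 ms


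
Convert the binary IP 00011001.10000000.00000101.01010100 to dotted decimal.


00011001 = 25
10000000 = 128
00000101 = 5
01010100 = 84
IP: 25.128.5.84


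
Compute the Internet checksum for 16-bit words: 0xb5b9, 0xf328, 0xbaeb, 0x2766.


Sum all words (with carry folding):
+ 0xb5b9 = 0xb5b9
+ 0xf328 = 0xa8e2
+ 0xbaeb = 0x63ce
+ 0x2766 = 0x8b34
One's complement: ~0x8b34
Checksum = 0x74cb


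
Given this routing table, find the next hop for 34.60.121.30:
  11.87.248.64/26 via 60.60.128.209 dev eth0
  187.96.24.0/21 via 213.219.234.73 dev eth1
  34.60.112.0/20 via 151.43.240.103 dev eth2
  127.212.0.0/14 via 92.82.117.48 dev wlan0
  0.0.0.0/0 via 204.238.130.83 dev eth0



Longest prefix match for 34.60.121.30:
  /26 11.87.248.64: no
  /21 187.96.24.0: no
  /20 34.60.112.0: MATCH
  /14 127.212.0.0: no
  /0 0.0.0.0: MATCH
Selected: next-hop 151.43.240.103 via eth2 (matched /20)


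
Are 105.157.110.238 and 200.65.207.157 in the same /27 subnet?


Mask: 255.255.255.224
105.157.110.238 AND mask = 105.157.110.224
200.65.207.157 AND mask = 200.65.207.128
No, different subnets (105.157.110.224 vs 200.65.207.128)


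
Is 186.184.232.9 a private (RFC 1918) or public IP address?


RFC 1918 private ranges:
  10.0.0.0/8 (10.0.0.0 - 10.255.255.255)
  172.16.0.0/12 (172.16.0.0 - 172.31.255.255)
  192.168.0.0/16 (192.168.0.0 - 192.168.255.255)
Public (not in any RFC 1918 range)


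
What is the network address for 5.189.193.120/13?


IP:   00000101.10111101.11000001.01111000
Mask: 11111111.11111000.00000000.00000000
AND operation:
Net:  00000101.10111000.00000000.00000000
Network: 5.184.0.0/13


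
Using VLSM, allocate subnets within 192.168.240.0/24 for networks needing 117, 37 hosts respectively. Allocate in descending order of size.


117 hosts -> /25 (126 usable): 192.168.240.0/25
37 hosts -> /26 (62 usable): 192.168.240.128/26
Allocation: 192.168.240.0/25 (117 hosts, 126 usable); 192.168.240.128/26 (37 hosts, 62 usable)


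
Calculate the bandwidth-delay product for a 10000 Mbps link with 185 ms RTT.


BDP = bandwidth * RTT
= 10000 Mbps * 185 ms
= 10000 * 1e6 * 185 / 1000 bits
= 1850000000 bits
= 231250000 bytes
= 225830.0781 KB
BDP = 1850000000 bits (231250000 bytes)


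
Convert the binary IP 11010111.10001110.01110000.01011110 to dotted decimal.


11010111 = 215
10001110 = 142
01110000 = 112
01011110 = 94
IP: 215.142.112.94


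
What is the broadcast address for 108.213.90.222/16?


Network: 108.213.0.0/16
Host bits = 16
Set all host bits to 1:
Broadcast: 108.213.255.255


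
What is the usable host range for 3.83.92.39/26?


Network: 3.83.92.0
Broadcast: 3.83.92.63
First usable = network + 1
Last usable = broadcast - 1
Range: 3.83.92.1 to 3.83.92.62


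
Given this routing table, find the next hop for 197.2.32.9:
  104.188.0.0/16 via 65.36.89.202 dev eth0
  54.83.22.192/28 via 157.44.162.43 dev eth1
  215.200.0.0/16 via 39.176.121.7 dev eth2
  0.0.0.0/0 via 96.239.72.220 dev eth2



Longest prefix match for 197.2.32.9:
  /16 104.188.0.0: no
  /28 54.83.22.192: no
  /16 215.200.0.0: no
  /0 0.0.0.0: MATCH
Selected: next-hop 96.239.72.220 via eth2 (matched /0)


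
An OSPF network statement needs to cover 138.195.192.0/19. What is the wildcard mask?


Subnet mask: 255.255.224.0
Wildcard = 255.255.255.255 - subnet mask
255 - 255 = 0
255 - 255 = 0
255 - 224 = 31
255 - 0 = 255
Wildcard: 0.0.31.255


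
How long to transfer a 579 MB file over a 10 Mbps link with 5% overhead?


Effective throughput = 10 * (1 - 5/100) = 9.5 Mbps
File size in Mb = 579 * 8 = 4632 Mb
Time = 4632 / 9.5
Time = 487.5789 seconds


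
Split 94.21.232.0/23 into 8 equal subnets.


New prefix = 23 + 3 = 26
Each subnet has 64 addresses
  94.21.232.0/26
  94.21.232.64/26
  94.21.232.128/26
  94.21.232.192/26
  94.21.233.0/26
  94.21.233.64/26
  94.21.233.128/26
  94.21.233.192/26
Subnets: 94.21.232.0/26, 94.21.232.64/26, 94.21.232.128/26, 94.21.232.192/26, 94.21.233.0/26, 94.21.233.64/26, 94.21.233.128/26, 94.21.233.192/26


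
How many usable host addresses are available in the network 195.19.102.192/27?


Host bits = 32 - 27 = 5
Total addresses = 2^5 = 32
Usable = total - 2 (network and broadcast)
Usable hosts: 30


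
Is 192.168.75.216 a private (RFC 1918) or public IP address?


RFC 1918 private ranges:
  10.0.0.0/8 (10.0.0.0 - 10.255.255.255)
  172.16.0.0/12 (172.16.0.0 - 172.31.255.255)
  192.168.0.0/16 (192.168.0.0 - 192.168.255.255)
Private (in 192.168.0.0/16)


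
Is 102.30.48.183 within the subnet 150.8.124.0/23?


Subnet network: 150.8.124.0
Test IP AND mask: 102.30.48.0
No, 102.30.48.183 is not in 150.8.124.0/23


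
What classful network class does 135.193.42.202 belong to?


First octet: 135
Binary: 10000111
10xxxxxx -> Class B (128-191)
Class B, default mask 255.255.0.0 (/16)


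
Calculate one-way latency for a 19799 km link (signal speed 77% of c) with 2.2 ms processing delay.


Speed = 0.77 * 3e5 km/s = 231000 km/s
Propagation delay = 19799 / 231000 = 0.0857 s = 85.71 ms
Processing delay = 2.2 ms
Total one-way latency = 87.91 ms


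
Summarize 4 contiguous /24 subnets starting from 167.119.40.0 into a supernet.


Original prefix: /24
Number of subnets: 4 = 2^2
New prefix = 24 - 2 = 22
Supernet: 167.119.40.0/22


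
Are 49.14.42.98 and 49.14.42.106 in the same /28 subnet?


Mask: 255.255.255.240
49.14.42.98 AND mask = 49.14.42.96
49.14.42.106 AND mask = 49.14.42.96
Yes, same subnet (49.14.42.96)


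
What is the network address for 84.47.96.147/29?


IP:   01010100.00101111.01100000.10010011
Mask: 11111111.11111111.11111111.11111000
AND operation:
Net:  01010100.00101111.01100000.10010000
Network: 84.47.96.144/29


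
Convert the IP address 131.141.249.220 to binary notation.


131 = 10000011
141 = 10001101
249 = 11111001
220 = 11011100
Binary: 10000011.10001101.11111001.11011100


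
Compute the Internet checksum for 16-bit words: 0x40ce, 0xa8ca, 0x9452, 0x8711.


Sum all words (with carry folding):
+ 0x40ce = 0x40ce
+ 0xa8ca = 0xe998
+ 0x9452 = 0x7deb
+ 0x8711 = 0x04fd
One's complement: ~0x04fd
Checksum = 0xfb02


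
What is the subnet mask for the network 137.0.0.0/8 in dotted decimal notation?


/8 means 8 network bits, 24 host bits
Binary: 11111111000000000000000000000000
Mask: 255.0.0.0


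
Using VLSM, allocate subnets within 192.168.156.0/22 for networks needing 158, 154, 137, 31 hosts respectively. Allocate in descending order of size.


158 hosts -> /24 (254 usable): 192.168.156.0/24
154 hosts -> /24 (254 usable): 192.168.157.0/24
137 hosts -> /24 (254 usable): 192.168.158.0/24
31 hosts -> /26 (62 usable): 192.168.159.0/26
Allocation: 192.168.156.0/24 (158 hosts, 254 usable); 192.168.157.0/24 (154 hosts, 254 usable); 192.168.158.0/24 (137 hosts, 254 usable); 192.168.159.0/26 (31 hosts, 62 usable)


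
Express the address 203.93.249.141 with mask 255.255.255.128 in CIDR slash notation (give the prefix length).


Binary: 11111111.11111111.11111111.10000000
Count leading 1s
Prefix: /25


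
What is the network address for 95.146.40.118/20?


IP:   01011111.10010010.00101000.01110110
Mask: 11111111.11111111.11110000.00000000
AND operation:
Net:  01011111.10010010.00100000.00000000
Network: 95.146.32.0/20


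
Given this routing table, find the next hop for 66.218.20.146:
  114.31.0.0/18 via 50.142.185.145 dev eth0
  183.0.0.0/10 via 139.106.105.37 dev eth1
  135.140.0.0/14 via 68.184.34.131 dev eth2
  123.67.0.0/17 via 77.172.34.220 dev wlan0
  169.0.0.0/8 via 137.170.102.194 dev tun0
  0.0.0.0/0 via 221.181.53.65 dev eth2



Longest prefix match for 66.218.20.146:
  /18 114.31.0.0: no
  /10 183.0.0.0: no
  /14 135.140.0.0: no
  /17 123.67.0.0: no
  /8 169.0.0.0: no
  /0 0.0.0.0: MATCH
Selected: next-hop 221.181.53.65 via eth2 (matched /0)


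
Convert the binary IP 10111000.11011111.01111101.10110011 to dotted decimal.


10111000 = 184
11011111 = 223
01111101 = 125
10110011 = 179
IP: 184.223.125.179


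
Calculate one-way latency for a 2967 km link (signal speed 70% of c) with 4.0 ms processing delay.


Speed = 0.7 * 3e5 km/s = 210000 km/s
Propagation delay = 2967 / 210000 = 0.0141 s = 14.1286 ms
Processing delay = 4.0 ms
Total one-way latency = 18.1286 ms


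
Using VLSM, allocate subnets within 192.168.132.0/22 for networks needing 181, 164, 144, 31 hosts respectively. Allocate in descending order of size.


181 hosts -> /24 (254 usable): 192.168.132.0/24
164 hosts -> /24 (254 usable): 192.168.133.0/24
144 hosts -> /24 (254 usable): 192.168.134.0/24
31 hosts -> /26 (62 usable): 192.168.135.0/26
Allocation: 192.168.132.0/24 (181 hosts, 254 usable); 192.168.133.0/24 (164 hosts, 254 usable); 192.168.134.0/24 (144 hosts, 254 usable); 192.168.135.0/26 (31 hosts, 62 usable)


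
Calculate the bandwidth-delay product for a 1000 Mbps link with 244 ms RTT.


BDP = bandwidth * RTT
= 1000 Mbps * 244 ms
= 1000 * 1e6 * 244 / 1000 bits
= 244000000 bits
= 30500000 bytes
= 29785.1562 KB
BDP = 244000000 bits (30500000 bytes)


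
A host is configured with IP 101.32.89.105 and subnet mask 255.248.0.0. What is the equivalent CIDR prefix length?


Binary: 11111111.11111000.00000000.00000000
Count leading 1s
Prefix: /13


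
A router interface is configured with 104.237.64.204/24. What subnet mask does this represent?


/24 means 24 network bits, 8 host bits
Binary: 11111111111111111111111100000000
Mask: 255.255.255.0


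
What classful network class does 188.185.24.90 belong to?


First octet: 188
Binary: 10111100
10xxxxxx -> Class B (128-191)
Class B, default mask 255.255.0.0 (/16)


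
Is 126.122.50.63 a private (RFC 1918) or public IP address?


RFC 1918 private ranges:
  10.0.0.0/8 (10.0.0.0 - 10.255.255.255)
  172.16.0.0/12 (172.16.0.0 - 172.31.255.255)
  192.168.0.0/16 (192.168.0.0 - 192.168.255.255)
Public (not in any RFC 1918 range)


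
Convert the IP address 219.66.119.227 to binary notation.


219 = 11011011
66 = 01000010
119 = 01110111
227 = 11100011
Binary: 11011011.01000010.01110111.11100011


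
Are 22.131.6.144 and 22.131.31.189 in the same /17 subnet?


Mask: 255.255.128.0
22.131.6.144 AND mask = 22.131.0.0
22.131.31.189 AND mask = 22.131.0.0
Yes, same subnet (22.131.0.0)


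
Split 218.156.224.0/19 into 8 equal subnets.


New prefix = 19 + 3 = 22
Each subnet has 1024 addresses
  218.156.224.0/22
  218.156.228.0/22
  218.156.232.0/22
  218.156.236.0/22
  218.156.240.0/22
  218.156.244.0/22
  218.156.248.0/22
  218.156.252.0/22
Subnets: 218.156.224.0/22, 218.156.228.0/22, 218.156.232.0/22, 218.156.236.0/22, 218.156.240.0/22, 218.156.244.0/22, 218.156.248.0/22, 218.156.252.0/22


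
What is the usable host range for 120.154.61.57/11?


Network: 120.128.0.0
Broadcast: 120.159.255.255
First usable = network + 1
Last usable = broadcast - 1
Range: 120.128.0.1 to 120.159.255.254


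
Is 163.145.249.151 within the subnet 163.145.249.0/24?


Subnet network: 163.145.249.0
Test IP AND mask: 163.145.249.0
Yes, 163.145.249.151 is in 163.145.249.0/24


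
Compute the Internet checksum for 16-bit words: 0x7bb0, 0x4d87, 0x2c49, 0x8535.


Sum all words (with carry folding):
+ 0x7bb0 = 0x7bb0
+ 0x4d87 = 0xc937
+ 0x2c49 = 0xf580
+ 0x8535 = 0x7ab6
One's complement: ~0x7ab6
Checksum = 0x8549


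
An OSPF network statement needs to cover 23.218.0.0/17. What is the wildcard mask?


Subnet mask: 255.255.128.0
Wildcard = 255.255.255.255 - subnet mask
255 - 255 = 0
255 - 255 = 0
255 - 128 = 127
255 - 0 = 255
Wildcard: 0.0.127.255


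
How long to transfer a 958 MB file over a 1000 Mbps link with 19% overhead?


Effective throughput = 1000 * (1 - 19/100) = 810 Mbps
File size in Mb = 958 * 8 = 7664 Mb
Time = 7664 / 810
Time = 9.4617 seconds


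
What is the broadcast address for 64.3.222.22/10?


Network: 64.0.0.0/10
Host bits = 22
Set all host bits to 1:
Broadcast: 64.63.255.255


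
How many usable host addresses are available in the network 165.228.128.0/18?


Host bits = 32 - 18 = 14
Total addresses = 2^14 = 16384
Usable = total - 2 (network and broadcast)
Usable hosts: 16382


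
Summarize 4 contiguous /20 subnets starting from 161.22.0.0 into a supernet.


Original prefix: /20
Number of subnets: 4 = 2^2
New prefix = 20 - 2 = 18
Supernet: 161.22.0.0/18


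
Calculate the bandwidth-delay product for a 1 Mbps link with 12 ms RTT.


BDP = bandwidth * RTT
= 1 Mbps * 12 ms
= 1 * 1e6 * 12 / 1000 bits
= 12000 bits
= 1500 bytes
= 1.4648 KB
BDP = 12000 bits (1500 bytes)


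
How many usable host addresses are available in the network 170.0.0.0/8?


Host bits = 32 - 8 = 24
Total addresses = 2^24 = 16777216
Usable = total - 2 (network and broadcast)
Usable hosts: 16777214


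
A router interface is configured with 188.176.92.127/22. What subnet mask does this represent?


/22 means 22 network bits, 10 host bits
Binary: 11111111111111111111110000000000
Mask: 255.255.252.0
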